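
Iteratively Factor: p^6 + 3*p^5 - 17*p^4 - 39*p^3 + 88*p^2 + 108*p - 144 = (p + 4)*(p^5 - p^4 - 13*p^3 + 13*p^2 + 36*p - 36) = (p + 3)*(p + 4)*(p^4 - 4*p^3 - p^2 + 16*p - 12) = (p - 3)*(p + 3)*(p + 4)*(p^3 - p^2 - 4*p + 4) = (p - 3)*(p - 1)*(p + 3)*(p + 4)*(p^2 - 4) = (p - 3)*(p - 1)*(p + 2)*(p + 3)*(p + 4)*(p - 2)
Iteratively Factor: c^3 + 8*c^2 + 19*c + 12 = (c + 3)*(c^2 + 5*c + 4) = (c + 3)*(c + 4)*(c + 1)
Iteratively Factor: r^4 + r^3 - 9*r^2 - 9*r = (r + 1)*(r^3 - 9*r) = r*(r + 1)*(r^2 - 9) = r*(r - 3)*(r + 1)*(r + 3)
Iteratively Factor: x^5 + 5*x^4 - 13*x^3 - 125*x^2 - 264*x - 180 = (x - 5)*(x^4 + 10*x^3 + 37*x^2 + 60*x + 36) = (x - 5)*(x + 2)*(x^3 + 8*x^2 + 21*x + 18) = (x - 5)*(x + 2)*(x + 3)*(x^2 + 5*x + 6) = (x - 5)*(x + 2)^2*(x + 3)*(x + 3)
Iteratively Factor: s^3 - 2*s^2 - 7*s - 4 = (s - 4)*(s^2 + 2*s + 1) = (s - 4)*(s + 1)*(s + 1)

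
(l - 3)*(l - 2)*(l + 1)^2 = l^4 - 3*l^3 - 3*l^2 + 7*l + 6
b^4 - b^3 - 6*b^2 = b^2*(b - 3)*(b + 2)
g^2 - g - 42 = (g - 7)*(g + 6)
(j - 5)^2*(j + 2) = j^3 - 8*j^2 + 5*j + 50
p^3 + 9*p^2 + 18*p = p*(p + 3)*(p + 6)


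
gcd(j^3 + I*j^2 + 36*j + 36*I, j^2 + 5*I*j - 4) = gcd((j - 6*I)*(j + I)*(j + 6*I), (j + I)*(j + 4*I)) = j + I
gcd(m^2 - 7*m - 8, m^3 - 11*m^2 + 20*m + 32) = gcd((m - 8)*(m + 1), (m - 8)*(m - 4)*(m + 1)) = m^2 - 7*m - 8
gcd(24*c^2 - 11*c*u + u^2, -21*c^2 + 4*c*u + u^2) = -3*c + u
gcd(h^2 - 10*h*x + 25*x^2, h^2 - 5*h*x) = -h + 5*x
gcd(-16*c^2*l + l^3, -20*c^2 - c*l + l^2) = 4*c + l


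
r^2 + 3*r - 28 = (r - 4)*(r + 7)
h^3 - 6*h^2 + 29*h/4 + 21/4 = (h - 7/2)*(h - 3)*(h + 1/2)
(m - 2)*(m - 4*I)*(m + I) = m^3 - 2*m^2 - 3*I*m^2 + 4*m + 6*I*m - 8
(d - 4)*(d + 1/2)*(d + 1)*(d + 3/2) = d^4 - d^3 - 37*d^2/4 - 41*d/4 - 3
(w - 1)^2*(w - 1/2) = w^3 - 5*w^2/2 + 2*w - 1/2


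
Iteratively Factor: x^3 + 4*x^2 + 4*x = (x + 2)*(x^2 + 2*x) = x*(x + 2)*(x + 2)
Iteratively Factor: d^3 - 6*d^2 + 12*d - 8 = (d - 2)*(d^2 - 4*d + 4) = (d - 2)^2*(d - 2)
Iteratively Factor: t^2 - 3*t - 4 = (t - 4)*(t + 1)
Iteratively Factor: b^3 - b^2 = (b - 1)*(b^2) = b*(b - 1)*(b)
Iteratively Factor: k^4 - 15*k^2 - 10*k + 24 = (k - 1)*(k^3 + k^2 - 14*k - 24) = (k - 4)*(k - 1)*(k^2 + 5*k + 6) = (k - 4)*(k - 1)*(k + 3)*(k + 2)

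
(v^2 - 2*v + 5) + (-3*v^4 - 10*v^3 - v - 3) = -3*v^4 - 10*v^3 + v^2 - 3*v + 2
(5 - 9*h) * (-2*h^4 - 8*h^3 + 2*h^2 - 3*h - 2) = 18*h^5 + 62*h^4 - 58*h^3 + 37*h^2 + 3*h - 10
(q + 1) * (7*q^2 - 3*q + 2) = 7*q^3 + 4*q^2 - q + 2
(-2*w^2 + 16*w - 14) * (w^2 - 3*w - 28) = -2*w^4 + 22*w^3 - 6*w^2 - 406*w + 392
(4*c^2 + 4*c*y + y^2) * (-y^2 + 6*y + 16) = -4*c^2*y^2 + 24*c^2*y + 64*c^2 - 4*c*y^3 + 24*c*y^2 + 64*c*y - y^4 + 6*y^3 + 16*y^2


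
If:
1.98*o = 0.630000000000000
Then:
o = 0.32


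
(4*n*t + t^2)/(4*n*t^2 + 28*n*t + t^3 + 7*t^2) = 1/(t + 7)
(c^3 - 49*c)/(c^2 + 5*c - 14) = c*(c - 7)/(c - 2)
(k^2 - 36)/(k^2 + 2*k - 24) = (k - 6)/(k - 4)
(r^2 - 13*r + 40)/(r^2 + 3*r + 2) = (r^2 - 13*r + 40)/(r^2 + 3*r + 2)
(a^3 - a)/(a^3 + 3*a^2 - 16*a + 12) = a*(a + 1)/(a^2 + 4*a - 12)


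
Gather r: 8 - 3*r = 8 - 3*r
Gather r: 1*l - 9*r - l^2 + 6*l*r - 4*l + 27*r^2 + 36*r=-l^2 - 3*l + 27*r^2 + r*(6*l + 27)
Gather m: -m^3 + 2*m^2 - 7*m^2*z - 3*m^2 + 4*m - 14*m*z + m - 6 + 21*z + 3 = -m^3 + m^2*(-7*z - 1) + m*(5 - 14*z) + 21*z - 3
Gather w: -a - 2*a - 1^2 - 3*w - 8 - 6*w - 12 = -3*a - 9*w - 21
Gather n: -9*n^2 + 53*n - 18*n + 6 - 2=-9*n^2 + 35*n + 4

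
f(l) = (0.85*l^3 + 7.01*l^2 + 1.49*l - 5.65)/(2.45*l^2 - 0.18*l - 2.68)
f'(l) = (0.18 - 4.9*l)*(0.85*l^3 + 7.01*l^2 + 1.49*l - 5.65)/(2.45*l^2 - 0.18*l - 2.68)^2 + (2.55*l^2 + 14.02*l + 1.49)/(2.45*l^2 - 0.18*l - 2.68) = (2.0825*l^4 - 0.306000000000004*l^3 - 11.7463*l^2 - 9.8886*l - 5.0102)/(6.0025*l^4 - 0.882*l^3 - 13.0996*l^2 + 0.9648*l + 7.1824)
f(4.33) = 4.74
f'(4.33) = 0.24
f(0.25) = 1.88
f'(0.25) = -1.24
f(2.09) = 4.69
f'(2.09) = -0.69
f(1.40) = 6.69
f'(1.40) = -9.93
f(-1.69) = 1.68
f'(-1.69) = -0.16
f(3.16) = 4.52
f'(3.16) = 0.10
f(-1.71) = 1.68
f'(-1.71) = -0.14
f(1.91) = 4.85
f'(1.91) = -1.18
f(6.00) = 5.20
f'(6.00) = 0.30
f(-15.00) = -2.39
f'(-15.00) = 0.34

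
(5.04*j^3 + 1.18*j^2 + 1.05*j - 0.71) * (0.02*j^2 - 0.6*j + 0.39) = 0.1008*j^5 - 3.0004*j^4 + 1.2786*j^3 - 0.184*j^2 + 0.8355*j - 0.2769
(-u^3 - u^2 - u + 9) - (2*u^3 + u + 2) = -3*u^3 - u^2 - 2*u + 7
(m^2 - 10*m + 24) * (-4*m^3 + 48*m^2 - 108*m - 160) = -4*m^5 + 88*m^4 - 684*m^3 + 2072*m^2 - 992*m - 3840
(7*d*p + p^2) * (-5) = -35*d*p - 5*p^2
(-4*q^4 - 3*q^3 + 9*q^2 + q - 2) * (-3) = 12*q^4 + 9*q^3 - 27*q^2 - 3*q + 6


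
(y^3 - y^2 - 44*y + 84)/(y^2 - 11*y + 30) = (y^2 + 5*y - 14)/(y - 5)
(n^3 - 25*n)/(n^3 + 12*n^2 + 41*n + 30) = n*(n - 5)/(n^2 + 7*n + 6)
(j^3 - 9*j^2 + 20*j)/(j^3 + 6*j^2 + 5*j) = (j^2 - 9*j + 20)/(j^2 + 6*j + 5)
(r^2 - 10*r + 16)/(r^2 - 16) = (r^2 - 10*r + 16)/(r^2 - 16)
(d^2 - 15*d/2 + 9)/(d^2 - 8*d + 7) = (d^2 - 15*d/2 + 9)/(d^2 - 8*d + 7)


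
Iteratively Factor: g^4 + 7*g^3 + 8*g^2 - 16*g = (g - 1)*(g^3 + 8*g^2 + 16*g) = (g - 1)*(g + 4)*(g^2 + 4*g) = g*(g - 1)*(g + 4)*(g + 4)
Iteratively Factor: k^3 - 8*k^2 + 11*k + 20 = (k + 1)*(k^2 - 9*k + 20) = (k - 4)*(k + 1)*(k - 5)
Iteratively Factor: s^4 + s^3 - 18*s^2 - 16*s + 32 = (s - 4)*(s^3 + 5*s^2 + 2*s - 8) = (s - 4)*(s + 2)*(s^2 + 3*s - 4) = (s - 4)*(s - 1)*(s + 2)*(s + 4)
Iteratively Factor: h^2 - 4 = (h - 2)*(h + 2)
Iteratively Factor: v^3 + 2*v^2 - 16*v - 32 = (v - 4)*(v^2 + 6*v + 8) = (v - 4)*(v + 4)*(v + 2)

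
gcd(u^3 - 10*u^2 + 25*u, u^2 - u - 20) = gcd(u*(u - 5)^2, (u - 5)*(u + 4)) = u - 5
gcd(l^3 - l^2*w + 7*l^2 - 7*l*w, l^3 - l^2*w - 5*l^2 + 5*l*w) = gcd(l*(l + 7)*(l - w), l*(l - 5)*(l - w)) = -l^2 + l*w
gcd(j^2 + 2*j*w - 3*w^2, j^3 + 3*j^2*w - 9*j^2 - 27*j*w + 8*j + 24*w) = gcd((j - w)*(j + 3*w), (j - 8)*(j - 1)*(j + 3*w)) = j + 3*w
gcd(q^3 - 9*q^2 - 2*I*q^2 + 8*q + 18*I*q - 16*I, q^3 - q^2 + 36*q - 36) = q - 1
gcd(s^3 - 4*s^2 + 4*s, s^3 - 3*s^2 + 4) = s^2 - 4*s + 4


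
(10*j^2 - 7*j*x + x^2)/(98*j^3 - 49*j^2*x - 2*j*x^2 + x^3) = (-5*j + x)/(-49*j^2 + x^2)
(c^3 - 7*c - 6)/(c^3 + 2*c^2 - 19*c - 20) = (c^2 - c - 6)/(c^2 + c - 20)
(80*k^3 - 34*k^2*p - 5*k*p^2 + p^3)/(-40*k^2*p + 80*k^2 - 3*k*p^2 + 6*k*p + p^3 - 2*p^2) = (-2*k + p)/(p - 2)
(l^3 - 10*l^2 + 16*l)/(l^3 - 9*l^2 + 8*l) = (l - 2)/(l - 1)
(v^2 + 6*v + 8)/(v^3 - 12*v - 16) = (v + 4)/(v^2 - 2*v - 8)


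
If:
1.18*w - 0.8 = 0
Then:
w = 0.68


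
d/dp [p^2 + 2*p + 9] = 2*p + 2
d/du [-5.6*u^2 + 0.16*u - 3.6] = 0.16 - 11.2*u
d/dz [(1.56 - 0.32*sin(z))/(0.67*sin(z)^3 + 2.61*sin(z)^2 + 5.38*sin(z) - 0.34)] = (0.4288*sin(z)^3 - 2.3004*sin(z)^2 - 8.1432*sin(z) - 8.284)*cos(z)/(0.4489*sin(z)^6 + 3.4974*sin(z)^5 + 14.0213*sin(z)^4 + 27.628*sin(z)^3 + 27.1696*sin(z)^2 - 3.6584*sin(z) + 0.1156)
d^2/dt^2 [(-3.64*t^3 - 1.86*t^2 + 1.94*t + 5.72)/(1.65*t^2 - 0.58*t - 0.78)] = (-1.77635683940025e-15*t^4 - 4.81509200000001*t^3 + 69.192864*t^2 - 31.151016*t + 14.553136)/(4.492125*t^6 - 4.73715*t^5 - 4.70547*t^4 + 4.283648*t^3 + 2.224404*t^2 - 1.058616*t - 0.474552)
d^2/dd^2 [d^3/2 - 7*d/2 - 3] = 3*d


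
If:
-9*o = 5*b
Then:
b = -9*o/5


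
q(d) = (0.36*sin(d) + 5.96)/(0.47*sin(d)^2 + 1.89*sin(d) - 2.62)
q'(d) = (-0.94*sin(d)*cos(d) - 1.89*cos(d))*(0.36*sin(d) + 5.96)/(0.47*sin(d)^2 + 1.89*sin(d) - 2.62)^2 + 0.36*cos(d)/(0.47*sin(d)^2 + 1.89*sin(d) - 2.62) = (-5.6024*sin(d) + 0.0846*cos(2*d) - 12.2922)*cos(d)/(0.47*sin(d)^2 + 1.89*sin(d) - 2.62)^2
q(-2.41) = -1.56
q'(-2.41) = 0.47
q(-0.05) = -2.19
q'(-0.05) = -1.62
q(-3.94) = -6.07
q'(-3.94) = 10.83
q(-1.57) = -1.39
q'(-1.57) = -0.00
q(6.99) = -5.19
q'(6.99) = -8.48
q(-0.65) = -1.60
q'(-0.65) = -0.55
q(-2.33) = -1.52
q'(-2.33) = 0.40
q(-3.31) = -2.63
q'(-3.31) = 2.47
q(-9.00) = -1.75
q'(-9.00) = 0.82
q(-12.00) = -4.18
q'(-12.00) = -5.96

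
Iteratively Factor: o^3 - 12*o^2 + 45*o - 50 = (o - 5)*(o^2 - 7*o + 10) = (o - 5)*(o - 2)*(o - 5)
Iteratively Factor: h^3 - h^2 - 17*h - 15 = (h + 3)*(h^2 - 4*h - 5) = (h + 1)*(h + 3)*(h - 5)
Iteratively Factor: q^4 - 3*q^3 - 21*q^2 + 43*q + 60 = (q - 3)*(q^3 - 21*q - 20) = (q - 3)*(q + 4)*(q^2 - 4*q - 5) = (q - 5)*(q - 3)*(q + 4)*(q + 1)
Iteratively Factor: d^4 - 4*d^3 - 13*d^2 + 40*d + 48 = (d - 4)*(d^3 - 13*d - 12) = (d - 4)*(d + 1)*(d^2 - d - 12) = (d - 4)*(d + 1)*(d + 3)*(d - 4)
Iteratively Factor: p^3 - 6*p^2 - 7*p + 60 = (p - 5)*(p^2 - p - 12) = (p - 5)*(p + 3)*(p - 4)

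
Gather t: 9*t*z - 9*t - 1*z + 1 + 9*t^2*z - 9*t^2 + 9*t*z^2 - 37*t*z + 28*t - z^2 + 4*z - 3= t^2*(9*z - 9) + t*(9*z^2 - 28*z + 19) - z^2 + 3*z - 2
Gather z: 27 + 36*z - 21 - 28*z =8*z + 6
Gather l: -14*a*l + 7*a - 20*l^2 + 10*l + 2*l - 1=7*a - 20*l^2 + l*(12 - 14*a) - 1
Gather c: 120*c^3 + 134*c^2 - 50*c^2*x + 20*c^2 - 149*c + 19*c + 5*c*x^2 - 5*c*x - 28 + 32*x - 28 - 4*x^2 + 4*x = 120*c^3 + c^2*(154 - 50*x) + c*(5*x^2 - 5*x - 130) - 4*x^2 + 36*x - 56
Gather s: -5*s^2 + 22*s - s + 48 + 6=-5*s^2 + 21*s + 54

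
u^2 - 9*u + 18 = (u - 6)*(u - 3)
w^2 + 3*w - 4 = (w - 1)*(w + 4)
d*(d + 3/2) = d^2 + 3*d/2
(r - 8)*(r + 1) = r^2 - 7*r - 8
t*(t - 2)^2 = t^3 - 4*t^2 + 4*t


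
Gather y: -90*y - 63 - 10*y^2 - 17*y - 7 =-10*y^2 - 107*y - 70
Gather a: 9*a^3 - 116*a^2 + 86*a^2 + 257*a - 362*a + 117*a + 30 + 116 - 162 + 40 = 9*a^3 - 30*a^2 + 12*a + 24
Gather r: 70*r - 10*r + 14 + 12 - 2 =60*r + 24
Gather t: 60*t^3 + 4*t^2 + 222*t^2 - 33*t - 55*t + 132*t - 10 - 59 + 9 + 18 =60*t^3 + 226*t^2 + 44*t - 42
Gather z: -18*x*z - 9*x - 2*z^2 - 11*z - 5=-9*x - 2*z^2 + z*(-18*x - 11) - 5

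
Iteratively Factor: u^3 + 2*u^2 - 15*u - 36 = (u - 4)*(u^2 + 6*u + 9) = (u - 4)*(u + 3)*(u + 3)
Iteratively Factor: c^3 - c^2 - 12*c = (c - 4)*(c^2 + 3*c) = (c - 4)*(c + 3)*(c)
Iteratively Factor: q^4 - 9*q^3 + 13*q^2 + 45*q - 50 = (q - 1)*(q^3 - 8*q^2 + 5*q + 50) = (q - 1)*(q + 2)*(q^2 - 10*q + 25) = (q - 5)*(q - 1)*(q + 2)*(q - 5)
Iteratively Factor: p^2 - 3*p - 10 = (p - 5)*(p + 2)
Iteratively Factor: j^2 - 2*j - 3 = (j + 1)*(j - 3)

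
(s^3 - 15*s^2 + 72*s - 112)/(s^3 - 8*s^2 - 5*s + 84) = (s - 4)/(s + 3)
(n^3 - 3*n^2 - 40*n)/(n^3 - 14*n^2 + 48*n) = (n + 5)/(n - 6)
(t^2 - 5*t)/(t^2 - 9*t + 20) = t/(t - 4)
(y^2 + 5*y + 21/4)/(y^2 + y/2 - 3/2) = (y + 7/2)/(y - 1)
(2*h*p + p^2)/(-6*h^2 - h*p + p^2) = p/(-3*h + p)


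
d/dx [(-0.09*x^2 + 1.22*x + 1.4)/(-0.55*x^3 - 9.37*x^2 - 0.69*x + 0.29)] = (-0.0495*x^4 + 1.342*x^3 + 13.8035*x^2 + 26.1838*x + 1.3198)/(0.3025*x^6 + 10.307*x^5 + 88.5559*x^4 + 12.6116*x^3 - 4.9585*x^2 - 0.4002*x + 0.0841)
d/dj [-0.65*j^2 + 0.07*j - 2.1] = 0.07 - 1.3*j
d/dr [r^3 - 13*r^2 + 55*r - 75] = 3*r^2 - 26*r + 55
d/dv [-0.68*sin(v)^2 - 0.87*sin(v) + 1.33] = -(1.36*sin(v) + 0.87)*cos(v)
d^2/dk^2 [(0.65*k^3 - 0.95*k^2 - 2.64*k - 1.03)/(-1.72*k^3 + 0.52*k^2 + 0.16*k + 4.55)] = (4.45823999999999*k^6 + 45.787776*k^5 - 37.075632*k^4 + 95.111296*k^3 + 231.572616*k^2 - 69.338334*k + 30.669686)/(5.088448*k^9 - 4.615104*k^8 - 0.0247679999999995*k^7 - 39.664144*k^6 + 24.419424*k^5 + 3.782064*k^4 + 104.549444*k^3 - 32.64534*k^2 - 9.9372*k - 94.196375)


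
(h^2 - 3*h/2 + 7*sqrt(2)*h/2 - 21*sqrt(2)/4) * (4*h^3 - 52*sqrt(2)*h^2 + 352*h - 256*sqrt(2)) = 4*h^5 - 38*sqrt(2)*h^4 - 6*h^4 - 12*h^3 + 57*sqrt(2)*h^3 + 18*h^2 + 976*sqrt(2)*h^2 - 1464*sqrt(2)*h - 1792*h + 2688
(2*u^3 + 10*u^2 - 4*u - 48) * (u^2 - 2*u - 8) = 2*u^5 + 6*u^4 - 40*u^3 - 120*u^2 + 128*u + 384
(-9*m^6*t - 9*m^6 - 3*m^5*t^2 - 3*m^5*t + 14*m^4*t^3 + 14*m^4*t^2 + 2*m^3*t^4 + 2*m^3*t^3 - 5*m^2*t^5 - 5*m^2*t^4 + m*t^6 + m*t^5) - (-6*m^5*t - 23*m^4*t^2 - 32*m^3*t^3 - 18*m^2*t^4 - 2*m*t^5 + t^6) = -9*m^6*t - 9*m^6 - 3*m^5*t^2 + 3*m^5*t + 14*m^4*t^3 + 37*m^4*t^2 + 2*m^3*t^4 + 34*m^3*t^3 - 5*m^2*t^5 + 13*m^2*t^4 + m*t^6 + 3*m*t^5 - t^6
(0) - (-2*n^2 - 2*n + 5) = 2*n^2 + 2*n - 5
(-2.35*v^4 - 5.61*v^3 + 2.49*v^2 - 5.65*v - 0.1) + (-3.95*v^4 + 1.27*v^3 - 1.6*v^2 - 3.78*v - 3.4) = -6.3*v^4 - 4.34*v^3 + 0.89*v^2 - 9.43*v - 3.5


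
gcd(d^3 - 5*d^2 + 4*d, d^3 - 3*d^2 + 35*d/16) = d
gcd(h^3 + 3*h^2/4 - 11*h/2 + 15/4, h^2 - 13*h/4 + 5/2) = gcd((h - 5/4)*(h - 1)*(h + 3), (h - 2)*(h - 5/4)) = h - 5/4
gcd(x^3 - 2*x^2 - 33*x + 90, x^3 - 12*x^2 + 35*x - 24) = x - 3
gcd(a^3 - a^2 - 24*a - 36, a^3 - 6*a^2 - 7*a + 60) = a + 3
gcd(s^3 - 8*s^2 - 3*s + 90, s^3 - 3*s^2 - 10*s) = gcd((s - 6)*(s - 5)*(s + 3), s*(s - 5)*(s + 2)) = s - 5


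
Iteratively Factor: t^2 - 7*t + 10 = (t - 2)*(t - 5)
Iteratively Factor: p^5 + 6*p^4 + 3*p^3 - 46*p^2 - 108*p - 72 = (p - 3)*(p^4 + 9*p^3 + 30*p^2 + 44*p + 24) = (p - 3)*(p + 2)*(p^3 + 7*p^2 + 16*p + 12) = (p - 3)*(p + 2)^2*(p^2 + 5*p + 6) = (p - 3)*(p + 2)^3*(p + 3)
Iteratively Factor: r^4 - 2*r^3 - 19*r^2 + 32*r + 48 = (r + 1)*(r^3 - 3*r^2 - 16*r + 48) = (r - 3)*(r + 1)*(r^2 - 16) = (r - 4)*(r - 3)*(r + 1)*(r + 4)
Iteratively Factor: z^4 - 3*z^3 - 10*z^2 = (z - 5)*(z^3 + 2*z^2) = z*(z - 5)*(z^2 + 2*z) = z*(z - 5)*(z + 2)*(z)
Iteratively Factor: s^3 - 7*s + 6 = (s - 2)*(s^2 + 2*s - 3) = (s - 2)*(s + 3)*(s - 1)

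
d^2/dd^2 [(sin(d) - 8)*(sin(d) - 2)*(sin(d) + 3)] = -9*sin(d)^3 + 28*sin(d)^2 + 20*sin(d) - 14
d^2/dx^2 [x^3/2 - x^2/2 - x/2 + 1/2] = 3*x - 1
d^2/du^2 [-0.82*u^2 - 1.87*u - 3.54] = -1.64000000000000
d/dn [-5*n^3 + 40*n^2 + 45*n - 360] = -15*n^2 + 80*n + 45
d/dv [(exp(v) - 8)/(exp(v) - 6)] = 2*exp(v)/(exp(v) - 6)^2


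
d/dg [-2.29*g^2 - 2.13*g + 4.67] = -4.58*g - 2.13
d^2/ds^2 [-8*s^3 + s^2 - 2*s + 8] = 2 - 48*s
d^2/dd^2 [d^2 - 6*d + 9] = 2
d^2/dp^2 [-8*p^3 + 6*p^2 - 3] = 12 - 48*p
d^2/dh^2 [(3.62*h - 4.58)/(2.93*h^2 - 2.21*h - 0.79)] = ((42.8392 - 63.6396*h)*(-2.93*h^2 + 2.21*h + 0.79) - (3.62*h - 4.58)*(5.86*h - 2.21)*(11.72*h - 4.42))/(-2.93*h^2 + 2.21*h + 0.79)^3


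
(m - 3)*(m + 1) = m^2 - 2*m - 3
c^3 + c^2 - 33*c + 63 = (c - 3)^2*(c + 7)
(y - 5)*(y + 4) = y^2 - y - 20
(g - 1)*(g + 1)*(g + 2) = g^3 + 2*g^2 - g - 2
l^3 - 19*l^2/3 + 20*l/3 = l*(l - 5)*(l - 4/3)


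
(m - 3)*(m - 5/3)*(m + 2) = m^3 - 8*m^2/3 - 13*m/3 + 10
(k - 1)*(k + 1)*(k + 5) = k^3 + 5*k^2 - k - 5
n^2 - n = n*(n - 1)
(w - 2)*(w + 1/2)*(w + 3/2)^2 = w^4 + 3*w^3/2 - 13*w^2/4 - 51*w/8 - 9/4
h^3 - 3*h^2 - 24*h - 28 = (h - 7)*(h + 2)^2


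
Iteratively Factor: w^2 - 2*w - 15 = (w + 3)*(w - 5)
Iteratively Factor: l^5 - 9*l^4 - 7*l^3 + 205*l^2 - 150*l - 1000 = (l + 2)*(l^4 - 11*l^3 + 15*l^2 + 175*l - 500) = (l - 5)*(l + 2)*(l^3 - 6*l^2 - 15*l + 100) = (l - 5)*(l + 2)*(l + 4)*(l^2 - 10*l + 25) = (l - 5)^2*(l + 2)*(l + 4)*(l - 5)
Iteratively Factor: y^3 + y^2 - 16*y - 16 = (y - 4)*(y^2 + 5*y + 4) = (y - 4)*(y + 1)*(y + 4)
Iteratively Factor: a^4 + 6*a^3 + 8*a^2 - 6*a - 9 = (a + 3)*(a^3 + 3*a^2 - a - 3) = (a + 3)^2*(a^2 - 1) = (a + 1)*(a + 3)^2*(a - 1)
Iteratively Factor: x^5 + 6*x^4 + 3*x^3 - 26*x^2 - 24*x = (x + 1)*(x^4 + 5*x^3 - 2*x^2 - 24*x) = x*(x + 1)*(x^3 + 5*x^2 - 2*x - 24) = x*(x - 2)*(x + 1)*(x^2 + 7*x + 12) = x*(x - 2)*(x + 1)*(x + 4)*(x + 3)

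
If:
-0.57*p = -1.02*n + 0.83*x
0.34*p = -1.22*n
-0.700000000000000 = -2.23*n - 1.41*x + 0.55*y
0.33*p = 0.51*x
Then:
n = 0.00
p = 0.00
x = 0.00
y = -1.27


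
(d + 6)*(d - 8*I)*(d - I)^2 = d^4 + 6*d^3 - 10*I*d^3 - 17*d^2 - 60*I*d^2 - 102*d + 8*I*d + 48*I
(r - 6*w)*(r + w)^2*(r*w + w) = r^4*w - 4*r^3*w^2 + r^3*w - 11*r^2*w^3 - 4*r^2*w^2 - 6*r*w^4 - 11*r*w^3 - 6*w^4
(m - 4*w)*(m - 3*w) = m^2 - 7*m*w + 12*w^2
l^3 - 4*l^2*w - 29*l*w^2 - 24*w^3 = (l - 8*w)*(l + w)*(l + 3*w)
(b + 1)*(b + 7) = b^2 + 8*b + 7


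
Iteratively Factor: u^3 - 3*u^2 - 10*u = (u - 5)*(u^2 + 2*u) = (u - 5)*(u + 2)*(u)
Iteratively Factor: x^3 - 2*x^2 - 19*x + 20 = (x - 5)*(x^2 + 3*x - 4) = (x - 5)*(x + 4)*(x - 1)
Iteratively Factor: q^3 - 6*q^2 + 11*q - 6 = (q - 1)*(q^2 - 5*q + 6) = (q - 3)*(q - 1)*(q - 2)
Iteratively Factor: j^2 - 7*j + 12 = (j - 4)*(j - 3)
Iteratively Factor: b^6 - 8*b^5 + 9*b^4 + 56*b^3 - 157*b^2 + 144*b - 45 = (b - 3)*(b^5 - 5*b^4 - 6*b^3 + 38*b^2 - 43*b + 15) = (b - 3)*(b - 1)*(b^4 - 4*b^3 - 10*b^2 + 28*b - 15) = (b - 3)*(b - 1)^2*(b^3 - 3*b^2 - 13*b + 15) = (b - 3)*(b - 1)^3*(b^2 - 2*b - 15) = (b - 3)*(b - 1)^3*(b + 3)*(b - 5)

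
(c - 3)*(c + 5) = c^2 + 2*c - 15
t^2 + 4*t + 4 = (t + 2)^2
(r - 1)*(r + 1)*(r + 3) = r^3 + 3*r^2 - r - 3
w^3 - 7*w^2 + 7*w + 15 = (w - 5)*(w - 3)*(w + 1)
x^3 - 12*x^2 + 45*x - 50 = (x - 5)^2*(x - 2)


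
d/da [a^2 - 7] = 2*a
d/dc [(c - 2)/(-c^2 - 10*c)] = (c^2 - 4*c - 20)/(c^2*(c^2 + 20*c + 100))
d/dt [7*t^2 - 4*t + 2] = 14*t - 4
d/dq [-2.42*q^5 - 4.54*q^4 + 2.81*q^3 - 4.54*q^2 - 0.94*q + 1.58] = -12.1*q^4 - 18.16*q^3 + 8.43*q^2 - 9.08*q - 0.94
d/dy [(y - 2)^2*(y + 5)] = (y - 2)*(3*y + 8)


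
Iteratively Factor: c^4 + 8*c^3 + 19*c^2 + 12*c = (c + 1)*(c^3 + 7*c^2 + 12*c) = (c + 1)*(c + 4)*(c^2 + 3*c) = (c + 1)*(c + 3)*(c + 4)*(c)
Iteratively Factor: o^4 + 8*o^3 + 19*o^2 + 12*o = (o)*(o^3 + 8*o^2 + 19*o + 12) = o*(o + 3)*(o^2 + 5*o + 4) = o*(o + 3)*(o + 4)*(o + 1)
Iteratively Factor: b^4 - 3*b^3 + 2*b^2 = (b - 2)*(b^3 - b^2) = b*(b - 2)*(b^2 - b) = b^2*(b - 2)*(b - 1)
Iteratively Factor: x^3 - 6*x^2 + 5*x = (x - 5)*(x^2 - x) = (x - 5)*(x - 1)*(x)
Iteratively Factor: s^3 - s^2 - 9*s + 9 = (s - 1)*(s^2 - 9) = (s - 3)*(s - 1)*(s + 3)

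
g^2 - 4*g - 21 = (g - 7)*(g + 3)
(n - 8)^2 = n^2 - 16*n + 64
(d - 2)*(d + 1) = d^2 - d - 2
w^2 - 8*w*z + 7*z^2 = (w - 7*z)*(w - z)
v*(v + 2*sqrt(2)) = v^2 + 2*sqrt(2)*v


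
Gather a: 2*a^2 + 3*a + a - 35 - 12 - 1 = 2*a^2 + 4*a - 48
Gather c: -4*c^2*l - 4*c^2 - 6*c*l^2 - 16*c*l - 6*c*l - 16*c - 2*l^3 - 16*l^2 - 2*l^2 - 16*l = c^2*(-4*l - 4) + c*(-6*l^2 - 22*l - 16) - 2*l^3 - 18*l^2 - 16*l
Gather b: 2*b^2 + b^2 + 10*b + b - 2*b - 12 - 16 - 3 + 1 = 3*b^2 + 9*b - 30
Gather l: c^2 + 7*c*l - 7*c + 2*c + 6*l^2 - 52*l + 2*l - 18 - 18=c^2 - 5*c + 6*l^2 + l*(7*c - 50) - 36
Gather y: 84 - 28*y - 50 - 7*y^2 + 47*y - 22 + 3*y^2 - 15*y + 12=-4*y^2 + 4*y + 24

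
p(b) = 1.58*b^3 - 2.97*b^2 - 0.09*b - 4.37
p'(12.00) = 611.19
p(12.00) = 2297.11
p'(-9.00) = 437.31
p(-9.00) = -1395.95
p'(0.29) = -1.41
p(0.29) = -4.61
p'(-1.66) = 22.83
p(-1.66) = -19.63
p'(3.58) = 39.39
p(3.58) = 29.74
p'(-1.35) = 16.57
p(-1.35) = -13.55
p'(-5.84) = 196.26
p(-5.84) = -419.84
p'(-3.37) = 73.76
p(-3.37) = -98.27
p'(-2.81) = 54.03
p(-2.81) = -62.63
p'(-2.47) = 43.50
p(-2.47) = -46.08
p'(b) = 4.74*b^2 - 5.94*b - 0.09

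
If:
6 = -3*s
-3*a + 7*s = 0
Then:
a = -14/3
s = -2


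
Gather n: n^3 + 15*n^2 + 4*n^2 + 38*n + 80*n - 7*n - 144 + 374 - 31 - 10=n^3 + 19*n^2 + 111*n + 189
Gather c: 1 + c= c + 1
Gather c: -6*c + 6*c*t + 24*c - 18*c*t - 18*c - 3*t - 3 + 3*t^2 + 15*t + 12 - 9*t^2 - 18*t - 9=-12*c*t - 6*t^2 - 6*t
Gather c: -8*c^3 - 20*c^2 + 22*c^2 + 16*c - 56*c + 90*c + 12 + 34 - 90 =-8*c^3 + 2*c^2 + 50*c - 44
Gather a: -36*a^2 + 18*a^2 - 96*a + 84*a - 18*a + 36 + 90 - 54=-18*a^2 - 30*a + 72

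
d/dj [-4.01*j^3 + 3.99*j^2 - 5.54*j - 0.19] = -12.03*j^2 + 7.98*j - 5.54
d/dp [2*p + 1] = 2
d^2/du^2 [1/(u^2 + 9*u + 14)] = 2*(-u^2 - 9*u + (2*u + 9)^2 - 14)/(u^2 + 9*u + 14)^3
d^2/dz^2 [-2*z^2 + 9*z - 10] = -4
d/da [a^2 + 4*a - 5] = 2*a + 4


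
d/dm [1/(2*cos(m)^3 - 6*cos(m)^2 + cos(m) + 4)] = (6*cos(m)^2 - 12*cos(m) + 1)*sin(m)/(2*cos(m)^3 - 6*cos(m)^2 + cos(m) + 4)^2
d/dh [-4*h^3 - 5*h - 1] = -12*h^2 - 5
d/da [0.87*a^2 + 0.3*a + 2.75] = 1.74*a + 0.3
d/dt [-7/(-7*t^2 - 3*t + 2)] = 7*(-14*t - 3)/(7*t^2 + 3*t - 2)^2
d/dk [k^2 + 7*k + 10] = 2*k + 7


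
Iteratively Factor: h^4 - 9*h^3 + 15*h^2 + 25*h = (h - 5)*(h^3 - 4*h^2 - 5*h) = h*(h - 5)*(h^2 - 4*h - 5) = h*(h - 5)*(h + 1)*(h - 5)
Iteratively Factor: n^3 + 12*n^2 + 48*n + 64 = (n + 4)*(n^2 + 8*n + 16) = (n + 4)^2*(n + 4)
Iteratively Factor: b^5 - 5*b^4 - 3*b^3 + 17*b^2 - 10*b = (b - 1)*(b^4 - 4*b^3 - 7*b^2 + 10*b) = (b - 1)*(b + 2)*(b^3 - 6*b^2 + 5*b) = (b - 1)^2*(b + 2)*(b^2 - 5*b) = (b - 5)*(b - 1)^2*(b + 2)*(b)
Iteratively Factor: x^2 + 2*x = (x + 2)*(x)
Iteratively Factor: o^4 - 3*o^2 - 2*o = (o)*(o^3 - 3*o - 2) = o*(o + 1)*(o^2 - o - 2) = o*(o - 2)*(o + 1)*(o + 1)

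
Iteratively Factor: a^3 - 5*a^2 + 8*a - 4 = (a - 1)*(a^2 - 4*a + 4) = (a - 2)*(a - 1)*(a - 2)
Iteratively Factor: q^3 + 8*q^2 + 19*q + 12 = (q + 1)*(q^2 + 7*q + 12) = (q + 1)*(q + 4)*(q + 3)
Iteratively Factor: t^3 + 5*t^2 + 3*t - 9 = (t + 3)*(t^2 + 2*t - 3) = (t - 1)*(t + 3)*(t + 3)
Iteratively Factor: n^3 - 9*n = (n + 3)*(n^2 - 3*n) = n*(n + 3)*(n - 3)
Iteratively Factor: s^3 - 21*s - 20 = (s + 4)*(s^2 - 4*s - 5) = (s + 1)*(s + 4)*(s - 5)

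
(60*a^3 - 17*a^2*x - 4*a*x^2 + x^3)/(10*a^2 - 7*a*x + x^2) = (-12*a^2 + a*x + x^2)/(-2*a + x)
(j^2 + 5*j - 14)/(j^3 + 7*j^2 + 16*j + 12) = (j^2 + 5*j - 14)/(j^3 + 7*j^2 + 16*j + 12)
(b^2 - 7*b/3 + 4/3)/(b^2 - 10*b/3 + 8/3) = (b - 1)/(b - 2)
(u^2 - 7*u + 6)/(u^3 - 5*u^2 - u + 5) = (u - 6)/(u^2 - 4*u - 5)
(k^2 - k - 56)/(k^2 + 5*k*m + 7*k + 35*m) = (k - 8)/(k + 5*m)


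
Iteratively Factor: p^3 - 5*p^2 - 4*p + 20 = (p + 2)*(p^2 - 7*p + 10) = (p - 2)*(p + 2)*(p - 5)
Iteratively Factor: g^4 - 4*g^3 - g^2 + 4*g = (g + 1)*(g^3 - 5*g^2 + 4*g) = (g - 4)*(g + 1)*(g^2 - g) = (g - 4)*(g - 1)*(g + 1)*(g)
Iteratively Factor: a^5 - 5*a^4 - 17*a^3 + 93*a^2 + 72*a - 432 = (a - 4)*(a^4 - a^3 - 21*a^2 + 9*a + 108) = (a - 4)*(a - 3)*(a^3 + 2*a^2 - 15*a - 36) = (a - 4)^2*(a - 3)*(a^2 + 6*a + 9) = (a - 4)^2*(a - 3)*(a + 3)*(a + 3)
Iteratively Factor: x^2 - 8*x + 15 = (x - 3)*(x - 5)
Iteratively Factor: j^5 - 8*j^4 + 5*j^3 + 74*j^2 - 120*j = (j)*(j^4 - 8*j^3 + 5*j^2 + 74*j - 120) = j*(j - 2)*(j^3 - 6*j^2 - 7*j + 60) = j*(j - 5)*(j - 2)*(j^2 - j - 12) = j*(j - 5)*(j - 4)*(j - 2)*(j + 3)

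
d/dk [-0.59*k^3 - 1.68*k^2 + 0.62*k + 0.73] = -1.77*k^2 - 3.36*k + 0.62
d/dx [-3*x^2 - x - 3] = -6*x - 1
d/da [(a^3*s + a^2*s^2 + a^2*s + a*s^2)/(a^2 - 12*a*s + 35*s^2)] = s*(-2*a*(a - 6*s)*(a^2 + a*s + a + s) + (a^2 - 12*a*s + 35*s^2)*(3*a^2 + 2*a*s + 2*a + s))/(a^2 - 12*a*s + 35*s^2)^2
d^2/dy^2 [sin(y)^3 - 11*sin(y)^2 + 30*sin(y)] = -9*sin(y)^3 + 44*sin(y)^2 - 24*sin(y) - 22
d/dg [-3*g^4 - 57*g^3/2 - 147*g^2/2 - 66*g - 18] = -12*g^3 - 171*g^2/2 - 147*g - 66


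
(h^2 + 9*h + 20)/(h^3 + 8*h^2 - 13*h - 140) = (h + 4)/(h^2 + 3*h - 28)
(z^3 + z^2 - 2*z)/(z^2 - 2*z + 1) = z*(z + 2)/(z - 1)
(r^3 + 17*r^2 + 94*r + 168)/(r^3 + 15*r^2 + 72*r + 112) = (r + 6)/(r + 4)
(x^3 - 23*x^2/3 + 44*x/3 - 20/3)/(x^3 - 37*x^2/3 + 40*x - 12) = (3*x^3 - 23*x^2 + 44*x - 20)/(3*x^3 - 37*x^2 + 120*x - 36)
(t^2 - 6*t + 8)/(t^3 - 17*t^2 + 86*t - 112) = (t - 4)/(t^2 - 15*t + 56)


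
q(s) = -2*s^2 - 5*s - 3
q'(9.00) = -41.00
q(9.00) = -210.00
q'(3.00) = -17.00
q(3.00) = -36.00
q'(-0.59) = -2.64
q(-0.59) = -0.75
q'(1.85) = -12.40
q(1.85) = -19.10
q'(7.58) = -35.32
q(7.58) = -155.81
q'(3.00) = -17.00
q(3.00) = -36.00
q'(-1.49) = 0.96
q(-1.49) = 0.01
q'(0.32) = -6.28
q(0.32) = -4.80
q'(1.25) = -10.00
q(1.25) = -12.38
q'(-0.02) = -4.92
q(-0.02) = -2.90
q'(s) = -4*s - 5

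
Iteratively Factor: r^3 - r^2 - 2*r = (r - 2)*(r^2 + r) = r*(r - 2)*(r + 1)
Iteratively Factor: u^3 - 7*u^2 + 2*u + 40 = (u - 4)*(u^2 - 3*u - 10) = (u - 5)*(u - 4)*(u + 2)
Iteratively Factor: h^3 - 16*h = (h - 4)*(h^2 + 4*h) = (h - 4)*(h + 4)*(h)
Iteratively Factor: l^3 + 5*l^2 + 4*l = (l + 4)*(l^2 + l) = (l + 1)*(l + 4)*(l)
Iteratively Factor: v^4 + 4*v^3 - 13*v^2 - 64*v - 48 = (v - 4)*(v^3 + 8*v^2 + 19*v + 12) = (v - 4)*(v + 3)*(v^2 + 5*v + 4) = (v - 4)*(v + 3)*(v + 4)*(v + 1)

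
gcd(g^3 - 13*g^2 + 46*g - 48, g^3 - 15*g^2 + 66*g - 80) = g^2 - 10*g + 16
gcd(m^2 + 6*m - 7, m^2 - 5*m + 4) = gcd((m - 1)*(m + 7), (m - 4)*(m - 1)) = m - 1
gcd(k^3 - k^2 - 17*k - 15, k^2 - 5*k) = k - 5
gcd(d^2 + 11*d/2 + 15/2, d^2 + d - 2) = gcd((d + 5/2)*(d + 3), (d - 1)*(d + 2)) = 1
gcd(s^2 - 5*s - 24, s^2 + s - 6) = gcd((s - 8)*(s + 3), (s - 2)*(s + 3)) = s + 3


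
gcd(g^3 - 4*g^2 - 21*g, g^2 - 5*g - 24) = g + 3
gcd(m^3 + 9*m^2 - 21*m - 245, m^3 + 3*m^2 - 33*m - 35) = m^2 + 2*m - 35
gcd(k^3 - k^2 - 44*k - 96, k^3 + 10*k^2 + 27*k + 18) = k + 3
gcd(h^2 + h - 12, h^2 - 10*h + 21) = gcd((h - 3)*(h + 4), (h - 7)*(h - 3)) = h - 3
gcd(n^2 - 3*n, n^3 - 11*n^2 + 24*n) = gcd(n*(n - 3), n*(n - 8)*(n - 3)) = n^2 - 3*n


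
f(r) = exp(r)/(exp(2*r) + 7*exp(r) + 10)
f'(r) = (-2*exp(2*r) - 7*exp(r))*exp(r)/(exp(2*r) + 7*exp(r) + 10)^2 + exp(r)/(exp(2*r) + 7*exp(r) + 10) = (10 - exp(2*r))*exp(r)/(exp(4*r) + 14*exp(3*r) + 69*exp(2*r) + 140*exp(r) + 100)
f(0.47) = 0.07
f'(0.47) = 0.02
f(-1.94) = 0.01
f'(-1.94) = 0.01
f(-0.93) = 0.03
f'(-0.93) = 0.02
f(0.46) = 0.07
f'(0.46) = 0.02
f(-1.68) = 0.02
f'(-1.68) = 0.01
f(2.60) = 0.05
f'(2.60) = -0.03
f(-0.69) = 0.04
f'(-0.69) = 0.03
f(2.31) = 0.06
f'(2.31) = -0.03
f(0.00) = 0.06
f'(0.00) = 0.03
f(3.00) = 0.04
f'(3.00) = -0.03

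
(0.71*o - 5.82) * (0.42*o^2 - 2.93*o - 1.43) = 0.2982*o^3 - 4.5247*o^2 + 16.0373*o + 8.3226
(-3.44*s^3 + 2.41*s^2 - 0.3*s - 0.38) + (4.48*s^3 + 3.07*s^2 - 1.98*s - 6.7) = 1.04*s^3 + 5.48*s^2 - 2.28*s - 7.08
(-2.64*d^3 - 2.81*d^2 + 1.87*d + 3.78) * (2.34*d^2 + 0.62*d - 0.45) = -6.1776*d^5 - 8.2122*d^4 + 3.8216*d^3 + 11.2691*d^2 + 1.5021*d - 1.701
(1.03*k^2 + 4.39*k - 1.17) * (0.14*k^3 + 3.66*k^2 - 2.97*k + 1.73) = 0.1442*k^5 + 4.3844*k^4 + 12.8445*k^3 - 15.5386*k^2 + 11.0696*k - 2.0241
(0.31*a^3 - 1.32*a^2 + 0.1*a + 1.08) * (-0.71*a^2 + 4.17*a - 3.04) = -0.2201*a^5 + 2.2299*a^4 - 6.5178*a^3 + 3.663*a^2 + 4.1996*a - 3.2832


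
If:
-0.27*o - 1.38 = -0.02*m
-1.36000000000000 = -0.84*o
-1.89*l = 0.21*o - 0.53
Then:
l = 0.10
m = 90.86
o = 1.62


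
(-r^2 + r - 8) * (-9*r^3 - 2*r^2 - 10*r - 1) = 9*r^5 - 7*r^4 + 80*r^3 + 7*r^2 + 79*r + 8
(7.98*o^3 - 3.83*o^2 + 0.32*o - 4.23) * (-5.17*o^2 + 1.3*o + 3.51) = -41.2566*o^5 + 30.1751*o^4 + 21.3764*o^3 + 8.8418*o^2 - 4.3758*o - 14.8473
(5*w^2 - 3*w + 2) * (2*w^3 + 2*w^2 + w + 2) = 10*w^5 + 4*w^4 + 3*w^3 + 11*w^2 - 4*w + 4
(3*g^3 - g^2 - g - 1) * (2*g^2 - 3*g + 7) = 6*g^5 - 11*g^4 + 22*g^3 - 6*g^2 - 4*g - 7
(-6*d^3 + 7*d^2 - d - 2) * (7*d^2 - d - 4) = -42*d^5 + 55*d^4 + 10*d^3 - 41*d^2 + 6*d + 8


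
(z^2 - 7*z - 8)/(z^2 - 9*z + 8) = (z + 1)/(z - 1)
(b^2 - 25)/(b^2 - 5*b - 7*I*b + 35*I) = (b + 5)/(b - 7*I)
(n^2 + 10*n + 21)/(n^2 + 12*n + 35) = (n + 3)/(n + 5)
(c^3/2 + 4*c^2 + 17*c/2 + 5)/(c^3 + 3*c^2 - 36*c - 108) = (c^3 + 8*c^2 + 17*c + 10)/(2*(c^3 + 3*c^2 - 36*c - 108))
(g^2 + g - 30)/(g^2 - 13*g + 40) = (g + 6)/(g - 8)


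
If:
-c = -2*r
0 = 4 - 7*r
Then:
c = 8/7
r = 4/7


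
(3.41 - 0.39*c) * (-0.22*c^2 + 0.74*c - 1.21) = 0.0858*c^3 - 1.0388*c^2 + 2.9953*c - 4.1261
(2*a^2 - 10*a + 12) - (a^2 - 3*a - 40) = a^2 - 7*a + 52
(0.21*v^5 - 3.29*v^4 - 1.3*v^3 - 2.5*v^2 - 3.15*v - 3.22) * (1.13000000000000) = 0.2373*v^5 - 3.7177*v^4 - 1.469*v^3 - 2.825*v^2 - 3.5595*v - 3.6386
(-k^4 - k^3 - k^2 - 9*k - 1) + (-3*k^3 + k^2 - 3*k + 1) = -k^4 - 4*k^3 - 12*k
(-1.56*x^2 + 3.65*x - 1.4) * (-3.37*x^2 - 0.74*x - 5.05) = 5.2572*x^4 - 11.1461*x^3 + 9.895*x^2 - 17.3965*x + 7.07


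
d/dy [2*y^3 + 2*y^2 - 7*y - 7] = 6*y^2 + 4*y - 7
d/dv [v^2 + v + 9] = 2*v + 1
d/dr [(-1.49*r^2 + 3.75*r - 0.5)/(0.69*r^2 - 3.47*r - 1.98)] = (2.5828*r^2 + 6.5904*r - 9.16)/(0.4761*r^4 - 4.7886*r^3 + 9.3085*r^2 + 13.7412*r + 3.9204)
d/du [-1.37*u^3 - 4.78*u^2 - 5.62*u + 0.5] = -4.11*u^2 - 9.56*u - 5.62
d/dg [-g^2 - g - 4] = -2*g - 1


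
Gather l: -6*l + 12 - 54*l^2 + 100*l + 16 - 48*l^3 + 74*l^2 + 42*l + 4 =-48*l^3 + 20*l^2 + 136*l + 32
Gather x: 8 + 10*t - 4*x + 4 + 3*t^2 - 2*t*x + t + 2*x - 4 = 3*t^2 + 11*t + x*(-2*t - 2) + 8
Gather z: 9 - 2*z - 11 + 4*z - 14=2*z - 16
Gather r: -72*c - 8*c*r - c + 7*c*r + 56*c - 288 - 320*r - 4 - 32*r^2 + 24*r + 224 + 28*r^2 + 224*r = -17*c - 4*r^2 + r*(-c - 72) - 68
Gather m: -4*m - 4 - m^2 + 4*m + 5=1 - m^2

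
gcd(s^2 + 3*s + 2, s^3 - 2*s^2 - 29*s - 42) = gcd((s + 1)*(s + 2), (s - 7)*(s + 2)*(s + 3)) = s + 2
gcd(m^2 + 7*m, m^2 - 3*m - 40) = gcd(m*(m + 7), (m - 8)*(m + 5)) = 1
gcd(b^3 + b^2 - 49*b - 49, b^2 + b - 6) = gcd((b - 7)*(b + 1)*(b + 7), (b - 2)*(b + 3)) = 1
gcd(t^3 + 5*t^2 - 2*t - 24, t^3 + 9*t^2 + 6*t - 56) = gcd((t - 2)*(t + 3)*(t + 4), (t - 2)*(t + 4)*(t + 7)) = t^2 + 2*t - 8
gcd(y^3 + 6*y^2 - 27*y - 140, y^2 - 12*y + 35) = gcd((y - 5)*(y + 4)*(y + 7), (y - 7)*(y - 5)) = y - 5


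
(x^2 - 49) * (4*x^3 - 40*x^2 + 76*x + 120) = 4*x^5 - 40*x^4 - 120*x^3 + 2080*x^2 - 3724*x - 5880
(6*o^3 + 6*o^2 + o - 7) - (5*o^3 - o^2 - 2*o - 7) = o^3 + 7*o^2 + 3*o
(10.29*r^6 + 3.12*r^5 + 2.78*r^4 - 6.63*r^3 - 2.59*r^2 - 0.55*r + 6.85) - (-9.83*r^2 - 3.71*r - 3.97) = 10.29*r^6 + 3.12*r^5 + 2.78*r^4 - 6.63*r^3 + 7.24*r^2 + 3.16*r + 10.82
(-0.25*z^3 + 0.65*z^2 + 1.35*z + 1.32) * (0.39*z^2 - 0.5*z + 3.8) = -0.0975*z^5 + 0.3785*z^4 - 0.7485*z^3 + 2.3098*z^2 + 4.47*z + 5.016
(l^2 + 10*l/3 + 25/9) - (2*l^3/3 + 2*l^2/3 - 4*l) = -2*l^3/3 + l^2/3 + 22*l/3 + 25/9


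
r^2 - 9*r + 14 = (r - 7)*(r - 2)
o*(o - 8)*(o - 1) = o^3 - 9*o^2 + 8*o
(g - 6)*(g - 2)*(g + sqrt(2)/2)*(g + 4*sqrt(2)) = g^4 - 8*g^3 + 9*sqrt(2)*g^3/2 - 36*sqrt(2)*g^2 + 16*g^2 - 32*g + 54*sqrt(2)*g + 48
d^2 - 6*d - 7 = (d - 7)*(d + 1)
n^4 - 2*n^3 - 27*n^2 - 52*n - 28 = (n - 7)*(n + 1)*(n + 2)^2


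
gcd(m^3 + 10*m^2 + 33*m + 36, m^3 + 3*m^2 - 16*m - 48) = m^2 + 7*m + 12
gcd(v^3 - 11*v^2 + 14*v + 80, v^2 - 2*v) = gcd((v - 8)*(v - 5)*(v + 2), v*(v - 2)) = 1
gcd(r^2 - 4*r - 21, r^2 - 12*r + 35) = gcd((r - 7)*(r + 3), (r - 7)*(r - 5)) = r - 7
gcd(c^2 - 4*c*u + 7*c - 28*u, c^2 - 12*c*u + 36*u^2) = 1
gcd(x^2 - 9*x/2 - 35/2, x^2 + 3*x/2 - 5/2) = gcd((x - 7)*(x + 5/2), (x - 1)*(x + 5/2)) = x + 5/2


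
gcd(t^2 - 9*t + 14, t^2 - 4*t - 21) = t - 7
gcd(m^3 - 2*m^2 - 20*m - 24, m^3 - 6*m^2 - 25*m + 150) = m - 6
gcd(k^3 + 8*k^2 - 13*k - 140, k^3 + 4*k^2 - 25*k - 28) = k^2 + 3*k - 28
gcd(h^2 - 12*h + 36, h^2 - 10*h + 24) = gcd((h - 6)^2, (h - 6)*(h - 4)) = h - 6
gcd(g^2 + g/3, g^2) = g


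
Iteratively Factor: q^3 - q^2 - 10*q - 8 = (q - 4)*(q^2 + 3*q + 2) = (q - 4)*(q + 1)*(q + 2)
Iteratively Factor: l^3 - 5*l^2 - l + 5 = (l - 1)*(l^2 - 4*l - 5) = (l - 1)*(l + 1)*(l - 5)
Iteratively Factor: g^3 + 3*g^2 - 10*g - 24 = (g + 4)*(g^2 - g - 6) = (g + 2)*(g + 4)*(g - 3)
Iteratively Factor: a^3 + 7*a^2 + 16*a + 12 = (a + 3)*(a^2 + 4*a + 4) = (a + 2)*(a + 3)*(a + 2)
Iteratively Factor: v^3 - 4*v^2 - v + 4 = (v - 4)*(v^2 - 1) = (v - 4)*(v - 1)*(v + 1)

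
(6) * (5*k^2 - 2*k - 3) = 30*k^2 - 12*k - 18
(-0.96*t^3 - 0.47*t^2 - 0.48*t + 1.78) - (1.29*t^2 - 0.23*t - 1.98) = -0.96*t^3 - 1.76*t^2 - 0.25*t + 3.76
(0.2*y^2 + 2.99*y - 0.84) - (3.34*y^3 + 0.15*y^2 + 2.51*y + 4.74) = -3.34*y^3 + 0.05*y^2 + 0.48*y - 5.58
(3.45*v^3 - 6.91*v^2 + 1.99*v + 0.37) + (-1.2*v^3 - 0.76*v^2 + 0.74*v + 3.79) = 2.25*v^3 - 7.67*v^2 + 2.73*v + 4.16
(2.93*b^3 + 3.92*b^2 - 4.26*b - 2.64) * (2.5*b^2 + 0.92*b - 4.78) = 7.325*b^5 + 12.4956*b^4 - 21.049*b^3 - 29.2568*b^2 + 17.934*b + 12.6192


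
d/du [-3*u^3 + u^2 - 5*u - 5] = -9*u^2 + 2*u - 5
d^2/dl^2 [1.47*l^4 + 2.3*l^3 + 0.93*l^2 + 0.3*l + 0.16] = 17.64*l^2 + 13.8*l + 1.86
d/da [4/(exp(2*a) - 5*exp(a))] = 4*(5 - 2*exp(a))*exp(-a)/(exp(a) - 5)^2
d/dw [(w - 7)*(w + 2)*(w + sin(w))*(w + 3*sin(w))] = (w - 7)*(w + 2)*(w + sin(w))*(3*cos(w) + 1) + (w - 7)*(w + 2)*(w + 3*sin(w))*(cos(w) + 1) + (w - 7)*(w + sin(w))*(w + 3*sin(w)) + (w + 2)*(w + sin(w))*(w + 3*sin(w))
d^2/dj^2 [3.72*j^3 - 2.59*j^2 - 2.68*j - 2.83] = 22.32*j - 5.18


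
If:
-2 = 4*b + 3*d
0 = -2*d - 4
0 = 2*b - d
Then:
No Solution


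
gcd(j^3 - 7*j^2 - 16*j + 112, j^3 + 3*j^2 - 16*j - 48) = j^2 - 16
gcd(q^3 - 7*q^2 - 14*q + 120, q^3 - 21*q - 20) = q^2 - q - 20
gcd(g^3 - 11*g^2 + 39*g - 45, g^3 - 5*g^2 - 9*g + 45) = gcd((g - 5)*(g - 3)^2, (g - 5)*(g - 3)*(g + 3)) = g^2 - 8*g + 15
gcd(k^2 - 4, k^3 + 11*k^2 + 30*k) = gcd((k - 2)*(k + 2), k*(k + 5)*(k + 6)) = 1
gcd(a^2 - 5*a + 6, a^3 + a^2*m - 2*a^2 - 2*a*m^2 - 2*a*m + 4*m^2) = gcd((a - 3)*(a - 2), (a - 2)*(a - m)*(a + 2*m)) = a - 2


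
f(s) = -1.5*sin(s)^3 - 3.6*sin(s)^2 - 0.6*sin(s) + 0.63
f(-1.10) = -0.63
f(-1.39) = -0.84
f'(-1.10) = 1.02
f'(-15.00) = -1.66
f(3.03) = 0.52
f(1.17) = -4.15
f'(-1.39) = 0.38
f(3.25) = 0.65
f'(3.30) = -0.42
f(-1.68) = -0.86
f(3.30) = 0.64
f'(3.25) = -0.13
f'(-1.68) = -0.23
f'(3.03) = 1.45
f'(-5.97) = -3.09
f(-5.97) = 0.06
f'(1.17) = -4.31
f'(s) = -4.5*sin(s)^2*cos(s) - 7.2*sin(s)*cos(s) - 0.6*cos(s)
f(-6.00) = 0.15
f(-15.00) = -0.09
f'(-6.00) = -2.85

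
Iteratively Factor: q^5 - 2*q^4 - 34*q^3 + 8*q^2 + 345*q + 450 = (q + 2)*(q^4 - 4*q^3 - 26*q^2 + 60*q + 225) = (q + 2)*(q + 3)*(q^3 - 7*q^2 - 5*q + 75) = (q + 2)*(q + 3)^2*(q^2 - 10*q + 25) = (q - 5)*(q + 2)*(q + 3)^2*(q - 5)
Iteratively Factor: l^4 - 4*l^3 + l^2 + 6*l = (l + 1)*(l^3 - 5*l^2 + 6*l) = (l - 3)*(l + 1)*(l^2 - 2*l) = l*(l - 3)*(l + 1)*(l - 2)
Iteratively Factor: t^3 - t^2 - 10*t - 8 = (t + 1)*(t^2 - 2*t - 8) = (t + 1)*(t + 2)*(t - 4)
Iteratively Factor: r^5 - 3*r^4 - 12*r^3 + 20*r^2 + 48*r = (r - 3)*(r^4 - 12*r^2 - 16*r) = r*(r - 3)*(r^3 - 12*r - 16) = r*(r - 3)*(r + 2)*(r^2 - 2*r - 8) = r*(r - 3)*(r + 2)^2*(r - 4)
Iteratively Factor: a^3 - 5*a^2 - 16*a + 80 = (a - 4)*(a^2 - a - 20) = (a - 4)*(a + 4)*(a - 5)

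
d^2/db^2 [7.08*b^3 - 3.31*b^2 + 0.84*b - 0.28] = 42.48*b - 6.62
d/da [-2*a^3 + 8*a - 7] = 8 - 6*a^2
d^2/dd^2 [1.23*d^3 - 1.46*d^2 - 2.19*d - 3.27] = 7.38*d - 2.92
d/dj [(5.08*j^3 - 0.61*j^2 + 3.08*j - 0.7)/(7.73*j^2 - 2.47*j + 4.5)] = (39.2684*j^4 - 25.0952*j^3 + 46.2783*j^2 + 5.332*j + 12.131)/(59.7529*j^4 - 38.1862*j^3 + 75.6709*j^2 - 22.23*j + 20.25)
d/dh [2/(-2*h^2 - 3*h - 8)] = 2*(4*h + 3)/(2*h^2 + 3*h + 8)^2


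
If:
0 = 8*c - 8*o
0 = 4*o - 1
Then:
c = 1/4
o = 1/4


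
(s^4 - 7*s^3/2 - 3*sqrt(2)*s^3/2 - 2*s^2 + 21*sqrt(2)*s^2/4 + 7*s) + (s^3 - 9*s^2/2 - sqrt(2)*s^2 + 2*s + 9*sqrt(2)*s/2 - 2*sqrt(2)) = s^4 - 5*s^3/2 - 3*sqrt(2)*s^3/2 - 13*s^2/2 + 17*sqrt(2)*s^2/4 + 9*sqrt(2)*s/2 + 9*s - 2*sqrt(2)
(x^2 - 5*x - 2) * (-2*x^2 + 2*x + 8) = -2*x^4 + 12*x^3 + 2*x^2 - 44*x - 16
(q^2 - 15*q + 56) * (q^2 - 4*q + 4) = q^4 - 19*q^3 + 120*q^2 - 284*q + 224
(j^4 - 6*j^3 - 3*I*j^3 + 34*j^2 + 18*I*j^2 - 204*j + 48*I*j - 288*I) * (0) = 0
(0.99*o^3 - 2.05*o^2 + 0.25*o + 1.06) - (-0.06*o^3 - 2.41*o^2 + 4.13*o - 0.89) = 1.05*o^3 + 0.36*o^2 - 3.88*o + 1.95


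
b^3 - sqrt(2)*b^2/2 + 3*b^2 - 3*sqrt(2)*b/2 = b*(b + 3)*(b - sqrt(2)/2)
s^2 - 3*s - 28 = (s - 7)*(s + 4)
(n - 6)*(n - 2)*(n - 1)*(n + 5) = n^4 - 4*n^3 - 25*n^2 + 88*n - 60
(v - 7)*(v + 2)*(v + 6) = v^3 + v^2 - 44*v - 84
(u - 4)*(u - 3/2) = u^2 - 11*u/2 + 6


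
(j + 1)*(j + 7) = j^2 + 8*j + 7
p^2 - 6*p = p*(p - 6)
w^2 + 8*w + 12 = (w + 2)*(w + 6)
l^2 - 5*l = l*(l - 5)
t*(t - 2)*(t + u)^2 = t^4 + 2*t^3*u - 2*t^3 + t^2*u^2 - 4*t^2*u - 2*t*u^2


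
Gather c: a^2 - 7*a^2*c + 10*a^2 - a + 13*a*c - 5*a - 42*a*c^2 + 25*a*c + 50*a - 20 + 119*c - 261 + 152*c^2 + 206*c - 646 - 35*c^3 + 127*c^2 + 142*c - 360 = 11*a^2 + 44*a - 35*c^3 + c^2*(279 - 42*a) + c*(-7*a^2 + 38*a + 467) - 1287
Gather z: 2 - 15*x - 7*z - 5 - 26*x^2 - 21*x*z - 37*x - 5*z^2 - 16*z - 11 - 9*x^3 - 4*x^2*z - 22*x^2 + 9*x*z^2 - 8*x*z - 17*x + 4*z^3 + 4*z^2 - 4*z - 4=-9*x^3 - 48*x^2 - 69*x + 4*z^3 + z^2*(9*x - 1) + z*(-4*x^2 - 29*x - 27) - 18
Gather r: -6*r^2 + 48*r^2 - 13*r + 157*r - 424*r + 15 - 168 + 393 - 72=42*r^2 - 280*r + 168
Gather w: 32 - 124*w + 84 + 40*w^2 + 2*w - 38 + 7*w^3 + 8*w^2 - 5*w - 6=7*w^3 + 48*w^2 - 127*w + 72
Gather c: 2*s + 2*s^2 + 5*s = 2*s^2 + 7*s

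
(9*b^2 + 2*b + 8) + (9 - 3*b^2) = 6*b^2 + 2*b + 17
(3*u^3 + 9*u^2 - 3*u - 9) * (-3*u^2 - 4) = -9*u^5 - 27*u^4 - 3*u^3 - 9*u^2 + 12*u + 36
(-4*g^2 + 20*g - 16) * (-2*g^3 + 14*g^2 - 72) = 8*g^5 - 96*g^4 + 312*g^3 + 64*g^2 - 1440*g + 1152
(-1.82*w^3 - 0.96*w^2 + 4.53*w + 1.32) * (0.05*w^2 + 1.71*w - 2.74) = -0.091*w^5 - 3.1602*w^4 + 3.5717*w^3 + 10.4427*w^2 - 10.155*w - 3.6168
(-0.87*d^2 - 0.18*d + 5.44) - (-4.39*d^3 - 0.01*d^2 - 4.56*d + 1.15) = 4.39*d^3 - 0.86*d^2 + 4.38*d + 4.29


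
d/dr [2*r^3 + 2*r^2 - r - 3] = 6*r^2 + 4*r - 1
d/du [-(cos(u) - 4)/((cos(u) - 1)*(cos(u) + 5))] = (sin(u)^2 + 8*cos(u) + 10)*sin(u)/((cos(u) - 1)^2*(cos(u) + 5)^2)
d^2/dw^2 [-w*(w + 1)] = -2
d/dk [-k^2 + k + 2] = 1 - 2*k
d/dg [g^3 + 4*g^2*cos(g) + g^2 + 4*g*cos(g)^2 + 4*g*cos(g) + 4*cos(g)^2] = -4*g^2*sin(g) + 3*g^2 - 4*g*sin(g) - 4*g*sin(2*g) + 8*g*cos(g) + 2*g - 4*sin(2*g) + 4*cos(g)^2 + 4*cos(g)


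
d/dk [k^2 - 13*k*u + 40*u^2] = 2*k - 13*u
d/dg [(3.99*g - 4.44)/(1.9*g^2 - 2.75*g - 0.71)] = (-7.581*g^2 + 16.872*g - 15.0429)/(3.61*g^4 - 10.45*g^3 + 4.8645*g^2 + 3.905*g + 0.5041)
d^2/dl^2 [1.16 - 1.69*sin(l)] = 1.69*sin(l)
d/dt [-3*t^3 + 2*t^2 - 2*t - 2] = -9*t^2 + 4*t - 2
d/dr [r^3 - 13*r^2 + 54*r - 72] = 3*r^2 - 26*r + 54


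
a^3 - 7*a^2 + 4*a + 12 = (a - 6)*(a - 2)*(a + 1)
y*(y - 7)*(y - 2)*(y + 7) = y^4 - 2*y^3 - 49*y^2 + 98*y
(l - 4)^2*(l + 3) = l^3 - 5*l^2 - 8*l + 48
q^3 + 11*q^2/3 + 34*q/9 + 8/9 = (q + 1/3)*(q + 4/3)*(q + 2)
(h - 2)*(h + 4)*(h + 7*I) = h^3 + 2*h^2 + 7*I*h^2 - 8*h + 14*I*h - 56*I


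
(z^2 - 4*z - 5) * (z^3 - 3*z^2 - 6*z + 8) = z^5 - 7*z^4 + z^3 + 47*z^2 - 2*z - 40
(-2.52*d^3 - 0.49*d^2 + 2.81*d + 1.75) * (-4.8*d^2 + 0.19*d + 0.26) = 12.096*d^5 + 1.8732*d^4 - 14.2363*d^3 - 7.9935*d^2 + 1.0631*d + 0.455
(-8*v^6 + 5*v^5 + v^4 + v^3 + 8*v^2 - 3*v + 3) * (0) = 0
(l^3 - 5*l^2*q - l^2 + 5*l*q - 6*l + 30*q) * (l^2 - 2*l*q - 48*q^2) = l^5 - 7*l^4*q - l^4 - 38*l^3*q^2 + 7*l^3*q - 6*l^3 + 240*l^2*q^3 + 38*l^2*q^2 + 42*l^2*q - 240*l*q^3 + 228*l*q^2 - 1440*q^3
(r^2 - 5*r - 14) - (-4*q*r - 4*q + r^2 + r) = 4*q*r + 4*q - 6*r - 14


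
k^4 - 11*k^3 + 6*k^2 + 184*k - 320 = (k - 8)*(k - 5)*(k - 2)*(k + 4)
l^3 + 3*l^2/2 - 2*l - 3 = (l + 3/2)*(l - sqrt(2))*(l + sqrt(2))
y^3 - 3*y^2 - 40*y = y*(y - 8)*(y + 5)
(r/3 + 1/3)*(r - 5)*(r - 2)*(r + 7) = r^4/3 + r^3/3 - 13*r^2 + 31*r/3 + 70/3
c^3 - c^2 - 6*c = c*(c - 3)*(c + 2)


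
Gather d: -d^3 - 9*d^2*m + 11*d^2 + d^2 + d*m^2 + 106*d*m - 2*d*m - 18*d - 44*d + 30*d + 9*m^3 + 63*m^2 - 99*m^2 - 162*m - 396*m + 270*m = -d^3 + d^2*(12 - 9*m) + d*(m^2 + 104*m - 32) + 9*m^3 - 36*m^2 - 288*m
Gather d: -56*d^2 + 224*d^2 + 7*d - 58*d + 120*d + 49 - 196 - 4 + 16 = 168*d^2 + 69*d - 135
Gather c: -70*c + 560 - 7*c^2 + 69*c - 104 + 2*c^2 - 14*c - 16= -5*c^2 - 15*c + 440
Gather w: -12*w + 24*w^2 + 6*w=24*w^2 - 6*w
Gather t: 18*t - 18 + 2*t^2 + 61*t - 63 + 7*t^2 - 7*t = 9*t^2 + 72*t - 81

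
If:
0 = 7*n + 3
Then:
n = -3/7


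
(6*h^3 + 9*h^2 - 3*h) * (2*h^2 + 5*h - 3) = 12*h^5 + 48*h^4 + 21*h^3 - 42*h^2 + 9*h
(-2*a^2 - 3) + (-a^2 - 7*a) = -3*a^2 - 7*a - 3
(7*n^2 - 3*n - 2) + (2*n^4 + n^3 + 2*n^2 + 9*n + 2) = 2*n^4 + n^3 + 9*n^2 + 6*n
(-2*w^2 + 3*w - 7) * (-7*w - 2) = 14*w^3 - 17*w^2 + 43*w + 14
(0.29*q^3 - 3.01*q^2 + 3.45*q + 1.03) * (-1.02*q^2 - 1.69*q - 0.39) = -0.2958*q^5 + 2.5801*q^4 + 1.4548*q^3 - 5.7072*q^2 - 3.0862*q - 0.4017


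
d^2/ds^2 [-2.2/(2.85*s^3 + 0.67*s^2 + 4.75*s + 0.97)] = ((37.62*s + 2.948)*(2.85*s^3 + 0.67*s^2 + 4.75*s + 0.97) - 2.2*(8.55*s^2 + 1.34*s + 4.75)*(17.1*s^2 + 2.68*s + 9.5))/(2.85*s^3 + 0.67*s^2 + 4.75*s + 0.97)^3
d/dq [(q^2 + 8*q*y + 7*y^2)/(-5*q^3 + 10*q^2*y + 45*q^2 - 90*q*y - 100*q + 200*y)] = (-2*(q + 4*y)*(q^3 - 2*q^2*y - 9*q^2 + 18*q*y + 20*q - 40*y) + (q^2 + 8*q*y + 7*y^2)*(3*q^2 - 4*q*y - 18*q + 18*y + 20))/(5*(q^3 - 2*q^2*y - 9*q^2 + 18*q*y + 20*q - 40*y)^2)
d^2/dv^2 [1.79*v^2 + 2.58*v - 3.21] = 3.58000000000000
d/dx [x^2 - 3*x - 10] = 2*x - 3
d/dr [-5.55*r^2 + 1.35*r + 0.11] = 1.35 - 11.1*r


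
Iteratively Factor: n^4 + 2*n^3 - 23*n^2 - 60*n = (n + 3)*(n^3 - n^2 - 20*n) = (n + 3)*(n + 4)*(n^2 - 5*n) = (n - 5)*(n + 3)*(n + 4)*(n)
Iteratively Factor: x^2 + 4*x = (x + 4)*(x)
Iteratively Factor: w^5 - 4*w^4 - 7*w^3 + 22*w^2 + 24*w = (w + 2)*(w^4 - 6*w^3 + 5*w^2 + 12*w) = (w - 3)*(w + 2)*(w^3 - 3*w^2 - 4*w) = (w - 4)*(w - 3)*(w + 2)*(w^2 + w) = (w - 4)*(w - 3)*(w + 1)*(w + 2)*(w)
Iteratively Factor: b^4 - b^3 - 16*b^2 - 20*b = (b)*(b^3 - b^2 - 16*b - 20) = b*(b + 2)*(b^2 - 3*b - 10) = b*(b + 2)^2*(b - 5)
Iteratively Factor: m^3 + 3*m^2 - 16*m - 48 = (m + 4)*(m^2 - m - 12) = (m + 3)*(m + 4)*(m - 4)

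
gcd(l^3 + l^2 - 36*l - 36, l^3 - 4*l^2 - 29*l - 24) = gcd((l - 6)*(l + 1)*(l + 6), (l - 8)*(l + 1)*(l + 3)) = l + 1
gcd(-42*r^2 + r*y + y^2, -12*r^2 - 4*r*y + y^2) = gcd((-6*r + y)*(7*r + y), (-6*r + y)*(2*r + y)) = -6*r + y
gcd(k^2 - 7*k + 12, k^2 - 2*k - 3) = k - 3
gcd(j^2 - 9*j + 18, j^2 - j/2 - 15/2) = j - 3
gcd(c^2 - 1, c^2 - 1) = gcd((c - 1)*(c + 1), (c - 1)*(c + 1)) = c^2 - 1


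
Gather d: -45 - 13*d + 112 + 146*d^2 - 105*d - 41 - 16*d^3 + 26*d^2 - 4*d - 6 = -16*d^3 + 172*d^2 - 122*d + 20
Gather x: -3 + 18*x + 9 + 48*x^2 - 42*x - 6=48*x^2 - 24*x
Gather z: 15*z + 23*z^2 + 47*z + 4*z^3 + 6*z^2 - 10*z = 4*z^3 + 29*z^2 + 52*z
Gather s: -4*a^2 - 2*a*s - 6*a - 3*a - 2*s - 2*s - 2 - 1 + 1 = -4*a^2 - 9*a + s*(-2*a - 4) - 2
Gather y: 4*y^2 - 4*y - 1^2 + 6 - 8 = 4*y^2 - 4*y - 3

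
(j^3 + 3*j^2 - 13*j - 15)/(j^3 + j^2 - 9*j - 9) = (j + 5)/(j + 3)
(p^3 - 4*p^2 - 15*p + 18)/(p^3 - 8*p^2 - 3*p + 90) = (p - 1)/(p - 5)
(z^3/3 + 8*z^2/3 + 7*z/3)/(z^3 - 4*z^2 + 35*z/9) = 3*(z^2 + 8*z + 7)/(9*z^2 - 36*z + 35)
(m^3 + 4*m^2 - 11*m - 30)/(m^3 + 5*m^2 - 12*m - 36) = (m + 5)/(m + 6)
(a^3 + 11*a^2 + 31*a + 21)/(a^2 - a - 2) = (a^2 + 10*a + 21)/(a - 2)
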